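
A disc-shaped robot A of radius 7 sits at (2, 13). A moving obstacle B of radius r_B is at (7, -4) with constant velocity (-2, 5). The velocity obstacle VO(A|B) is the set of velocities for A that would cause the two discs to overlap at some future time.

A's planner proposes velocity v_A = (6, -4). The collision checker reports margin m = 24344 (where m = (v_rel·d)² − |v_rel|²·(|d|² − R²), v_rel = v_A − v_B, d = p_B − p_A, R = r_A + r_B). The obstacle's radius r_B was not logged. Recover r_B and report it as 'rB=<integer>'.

m = 24344
d = (5, -17);  v_rel = (8, -9),  |v_rel|² = 145
v_rel×d = (8)·(-17) − (-9)·(5) = -91
since m = R²·145 − (-91)²:  R² = (8281 + 24344) / 145 = 225
R = √225 = 15  ⇒  r_B = 15 − 7 = 8

rB=8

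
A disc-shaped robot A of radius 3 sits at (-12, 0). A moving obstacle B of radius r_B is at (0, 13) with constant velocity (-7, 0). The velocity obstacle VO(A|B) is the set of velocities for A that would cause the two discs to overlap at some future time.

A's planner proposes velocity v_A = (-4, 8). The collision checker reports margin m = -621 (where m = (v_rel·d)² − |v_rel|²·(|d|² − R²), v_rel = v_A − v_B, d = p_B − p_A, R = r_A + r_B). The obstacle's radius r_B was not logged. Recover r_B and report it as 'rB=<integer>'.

m = -621
d = (12, 13);  v_rel = (3, 8),  |v_rel|² = 73
v_rel×d = (3)·(13) − (8)·(12) = -57
since m = R²·73 − (-57)²:  R² = (3249 + -621) / 73 = 36
R = √36 = 6  ⇒  r_B = 6 − 3 = 3

rB=3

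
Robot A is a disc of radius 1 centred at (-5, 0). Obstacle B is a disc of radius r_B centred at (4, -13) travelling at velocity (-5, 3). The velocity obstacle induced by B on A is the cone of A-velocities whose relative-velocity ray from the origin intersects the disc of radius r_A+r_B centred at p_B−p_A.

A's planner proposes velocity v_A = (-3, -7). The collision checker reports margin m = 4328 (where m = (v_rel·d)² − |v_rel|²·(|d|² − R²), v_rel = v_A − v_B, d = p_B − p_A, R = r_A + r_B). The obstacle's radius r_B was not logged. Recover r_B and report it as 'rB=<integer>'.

m = 4328
d = (9, -13);  v_rel = (2, -10),  |v_rel|² = 104
v_rel×d = (2)·(-13) − (-10)·(9) = 64
since m = R²·104 − 64²:  R² = (4096 + 4328) / 104 = 81
R = √81 = 9  ⇒  r_B = 9 − 1 = 8

rB=8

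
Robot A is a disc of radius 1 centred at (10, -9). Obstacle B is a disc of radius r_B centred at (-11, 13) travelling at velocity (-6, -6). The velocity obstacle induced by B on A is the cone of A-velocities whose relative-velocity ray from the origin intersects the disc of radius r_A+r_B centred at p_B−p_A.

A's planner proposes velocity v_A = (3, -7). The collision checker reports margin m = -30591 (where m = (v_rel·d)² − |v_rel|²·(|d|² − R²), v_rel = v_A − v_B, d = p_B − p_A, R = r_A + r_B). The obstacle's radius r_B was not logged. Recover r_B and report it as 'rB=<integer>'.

m = -30591
d = (-21, 22);  v_rel = (9, -1),  |v_rel|² = 82
v_rel×d = (9)·(22) − (-1)·(-21) = 177
since m = R²·82 − 177²:  R² = (31329 + -30591) / 82 = 9
R = √9 = 3  ⇒  r_B = 3 − 1 = 2

rB=2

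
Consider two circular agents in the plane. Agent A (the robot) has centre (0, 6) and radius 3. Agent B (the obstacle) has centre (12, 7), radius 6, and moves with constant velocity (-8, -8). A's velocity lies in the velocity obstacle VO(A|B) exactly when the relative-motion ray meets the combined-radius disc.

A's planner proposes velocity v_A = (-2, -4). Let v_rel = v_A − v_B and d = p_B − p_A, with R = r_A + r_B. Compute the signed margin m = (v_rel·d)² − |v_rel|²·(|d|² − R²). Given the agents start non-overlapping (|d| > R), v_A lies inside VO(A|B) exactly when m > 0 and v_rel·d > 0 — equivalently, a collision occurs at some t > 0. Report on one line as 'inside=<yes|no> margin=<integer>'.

d = (12, 1),  |d|² = 145;  R = 3+6 = 9,  c = 145−9² = 64
v_rel = (6, 4),  |v_rel|² = 52;  v_rel·d = (6)·(12) + (4)·(1) = 76
52·t² − 152·t + 64 = 0  ⇒  m = 76² − 52·64 = 2448
m = 2448 > 0,  v_rel·d = 76 > 0  ⇒  inside

inside=yes margin=2448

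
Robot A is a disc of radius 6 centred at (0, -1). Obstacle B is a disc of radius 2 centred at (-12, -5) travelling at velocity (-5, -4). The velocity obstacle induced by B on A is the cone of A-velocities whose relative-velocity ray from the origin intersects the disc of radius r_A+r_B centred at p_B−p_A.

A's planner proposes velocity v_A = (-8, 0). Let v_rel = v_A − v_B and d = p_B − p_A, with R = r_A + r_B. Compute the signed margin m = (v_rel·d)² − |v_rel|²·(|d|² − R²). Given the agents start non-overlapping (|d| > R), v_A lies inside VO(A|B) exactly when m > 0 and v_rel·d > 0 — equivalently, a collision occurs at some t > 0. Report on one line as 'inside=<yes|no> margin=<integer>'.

d = (-12, -4),  |d|² = 160;  R = 6+2 = 8,  c = 160−8² = 96
v_rel = (-3, 4),  |v_rel|² = 25;  v_rel·d = (-3)·(-12) + (4)·(-4) = 20
25·t² − 40·t + 96 = 0  ⇒  m = 20² − 25·96 = -2000
m = -2000 < 0,  v_rel·d = 20 > 0  ⇒  outside

inside=no margin=-2000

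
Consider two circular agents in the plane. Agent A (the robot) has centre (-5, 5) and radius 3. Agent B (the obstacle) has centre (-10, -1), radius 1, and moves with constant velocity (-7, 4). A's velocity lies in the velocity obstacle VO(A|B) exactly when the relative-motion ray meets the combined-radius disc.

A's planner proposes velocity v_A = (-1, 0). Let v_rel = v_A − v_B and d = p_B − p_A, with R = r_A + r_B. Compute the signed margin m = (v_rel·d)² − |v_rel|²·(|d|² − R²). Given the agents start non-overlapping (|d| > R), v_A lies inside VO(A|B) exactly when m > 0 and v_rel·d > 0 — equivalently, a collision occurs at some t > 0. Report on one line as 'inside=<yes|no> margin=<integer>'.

d = (-5, -6),  |d|² = 61;  R = 3+1 = 4,  c = 61−4² = 45
v_rel = (6, -4),  |v_rel|² = 52;  v_rel·d = (6)·(-5) + (-4)·(-6) = -6
52·t² + 12·t + 45 = 0  ⇒  m = (-6)² − 52·45 = -2304
m = -2304 < 0,  v_rel·d = -6 < 0  ⇒  outside

inside=no margin=-2304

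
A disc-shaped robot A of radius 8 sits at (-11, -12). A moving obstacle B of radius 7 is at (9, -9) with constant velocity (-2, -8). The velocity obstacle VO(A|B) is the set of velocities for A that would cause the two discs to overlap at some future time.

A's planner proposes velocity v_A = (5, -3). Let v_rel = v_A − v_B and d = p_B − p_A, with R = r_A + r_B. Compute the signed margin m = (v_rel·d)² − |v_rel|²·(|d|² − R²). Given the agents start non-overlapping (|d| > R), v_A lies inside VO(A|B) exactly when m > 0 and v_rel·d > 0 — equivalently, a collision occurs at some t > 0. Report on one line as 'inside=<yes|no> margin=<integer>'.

d = (20, 3),  |d|² = 409;  R = 8+7 = 15,  c = 409−15² = 184
v_rel = (7, 5),  |v_rel|² = 74;  v_rel·d = (7)·(20) + (5)·(3) = 155
74·t² − 310·t + 184 = 0  ⇒  m = 155² − 74·184 = 10409
m = 10409 > 0,  v_rel·d = 155 > 0  ⇒  inside

inside=yes margin=10409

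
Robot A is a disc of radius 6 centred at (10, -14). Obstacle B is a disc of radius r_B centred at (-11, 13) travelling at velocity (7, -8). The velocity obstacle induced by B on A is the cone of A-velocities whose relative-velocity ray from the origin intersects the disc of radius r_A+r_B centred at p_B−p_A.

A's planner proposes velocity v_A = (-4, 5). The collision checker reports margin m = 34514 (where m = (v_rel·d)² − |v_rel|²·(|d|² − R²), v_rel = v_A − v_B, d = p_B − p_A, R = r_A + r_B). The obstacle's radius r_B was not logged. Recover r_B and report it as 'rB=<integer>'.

m = 34514
d = (-21, 27);  v_rel = (-11, 13),  |v_rel|² = 290
v_rel×d = (-11)·(27) − (13)·(-21) = -24
since m = R²·290 − (-24)²:  R² = (576 + 34514) / 290 = 121
R = √121 = 11  ⇒  r_B = 11 − 6 = 5

rB=5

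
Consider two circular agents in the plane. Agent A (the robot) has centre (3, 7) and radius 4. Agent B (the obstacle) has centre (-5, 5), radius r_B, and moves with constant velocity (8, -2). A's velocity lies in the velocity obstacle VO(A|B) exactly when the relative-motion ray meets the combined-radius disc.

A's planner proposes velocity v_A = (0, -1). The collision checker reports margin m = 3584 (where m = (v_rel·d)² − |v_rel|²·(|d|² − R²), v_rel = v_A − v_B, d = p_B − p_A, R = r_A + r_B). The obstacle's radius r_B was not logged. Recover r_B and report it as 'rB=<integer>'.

m = 3584
d = (-8, -2);  v_rel = (-8, 1),  |v_rel|² = 65
v_rel×d = (-8)·(-2) − (1)·(-8) = 24
since m = R²·65 − 24²:  R² = (576 + 3584) / 65 = 64
R = √64 = 8  ⇒  r_B = 8 − 4 = 4

rB=4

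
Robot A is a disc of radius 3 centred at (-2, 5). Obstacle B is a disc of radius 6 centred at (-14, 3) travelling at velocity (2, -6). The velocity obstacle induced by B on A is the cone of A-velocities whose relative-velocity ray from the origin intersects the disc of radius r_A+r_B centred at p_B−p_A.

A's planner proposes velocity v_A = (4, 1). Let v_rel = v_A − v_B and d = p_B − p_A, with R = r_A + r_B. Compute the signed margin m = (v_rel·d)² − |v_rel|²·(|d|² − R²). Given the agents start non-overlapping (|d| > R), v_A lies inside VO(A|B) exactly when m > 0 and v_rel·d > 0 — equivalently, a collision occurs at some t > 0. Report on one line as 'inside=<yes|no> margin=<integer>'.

d = (-12, -2),  |d|² = 148;  R = 3+6 = 9,  c = 148−9² = 67
v_rel = (2, 7),  |v_rel|² = 53;  v_rel·d = (2)·(-12) + (7)·(-2) = -38
53·t² + 76·t + 67 = 0  ⇒  m = (-38)² − 53·67 = -2107
m = -2107 < 0,  v_rel·d = -38 < 0  ⇒  outside

inside=no margin=-2107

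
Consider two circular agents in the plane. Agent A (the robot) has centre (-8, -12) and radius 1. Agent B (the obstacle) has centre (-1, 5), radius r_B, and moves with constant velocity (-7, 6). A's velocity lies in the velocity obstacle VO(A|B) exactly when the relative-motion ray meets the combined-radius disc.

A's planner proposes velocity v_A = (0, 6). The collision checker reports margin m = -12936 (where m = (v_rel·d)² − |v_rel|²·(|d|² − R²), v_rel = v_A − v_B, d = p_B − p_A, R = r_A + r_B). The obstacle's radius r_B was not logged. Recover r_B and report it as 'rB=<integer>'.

m = -12936
d = (7, 17);  v_rel = (7, 0),  |v_rel|² = 49
v_rel×d = (7)·(17) − (0)·(7) = 119
since m = R²·49 − 119²:  R² = (14161 + -12936) / 49 = 25
R = √25 = 5  ⇒  r_B = 5 − 1 = 4

rB=4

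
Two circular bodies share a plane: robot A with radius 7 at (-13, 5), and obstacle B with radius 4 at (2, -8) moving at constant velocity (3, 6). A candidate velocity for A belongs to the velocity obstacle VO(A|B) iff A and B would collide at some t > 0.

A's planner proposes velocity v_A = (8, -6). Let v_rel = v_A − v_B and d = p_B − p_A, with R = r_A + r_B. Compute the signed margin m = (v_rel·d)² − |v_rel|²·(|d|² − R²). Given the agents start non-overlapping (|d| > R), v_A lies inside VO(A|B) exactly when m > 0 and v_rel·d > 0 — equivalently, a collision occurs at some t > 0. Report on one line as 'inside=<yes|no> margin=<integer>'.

d = (15, -13),  |d|² = 394;  R = 7+4 = 11,  c = 394−11² = 273
v_rel = (5, -12),  |v_rel|² = 169;  v_rel·d = (5)·(15) + (-12)·(-13) = 231
169·t² − 462·t + 273 = 0  ⇒  m = 231² − 169·273 = 7224
m = 7224 > 0,  v_rel·d = 231 > 0  ⇒  inside

inside=yes margin=7224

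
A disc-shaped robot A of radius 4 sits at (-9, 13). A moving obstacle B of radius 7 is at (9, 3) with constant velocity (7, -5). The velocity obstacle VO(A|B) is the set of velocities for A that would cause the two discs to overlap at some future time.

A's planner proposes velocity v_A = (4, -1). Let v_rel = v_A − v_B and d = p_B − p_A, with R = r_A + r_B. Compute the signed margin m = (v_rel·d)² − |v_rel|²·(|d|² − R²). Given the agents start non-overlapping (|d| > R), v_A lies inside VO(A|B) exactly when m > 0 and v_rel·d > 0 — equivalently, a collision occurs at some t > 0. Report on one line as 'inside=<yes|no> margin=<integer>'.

d = (18, -10),  |d|² = 424;  R = 4+7 = 11,  c = 424−11² = 303
v_rel = (-3, 4),  |v_rel|² = 25;  v_rel·d = (-3)·(18) + (4)·(-10) = -94
25·t² + 188·t + 303 = 0  ⇒  m = (-94)² − 25·303 = 1261
m = 1261 > 0,  v_rel·d = -94 < 0  ⇒  outside

inside=no margin=1261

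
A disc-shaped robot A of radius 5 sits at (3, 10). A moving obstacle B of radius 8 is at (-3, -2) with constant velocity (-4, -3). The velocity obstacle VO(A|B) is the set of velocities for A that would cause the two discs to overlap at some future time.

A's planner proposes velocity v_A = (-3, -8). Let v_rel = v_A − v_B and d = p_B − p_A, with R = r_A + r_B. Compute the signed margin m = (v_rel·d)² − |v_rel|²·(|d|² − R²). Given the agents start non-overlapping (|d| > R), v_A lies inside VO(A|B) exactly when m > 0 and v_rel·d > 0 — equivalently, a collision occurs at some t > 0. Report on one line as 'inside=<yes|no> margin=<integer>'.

d = (-6, -12),  |d|² = 180;  R = 5+8 = 13,  c = 180−13² = 11
v_rel = (1, -5),  |v_rel|² = 26;  v_rel·d = (1)·(-6) + (-5)·(-12) = 54
26·t² − 108·t + 11 = 0  ⇒  m = 54² − 26·11 = 2630
m = 2630 > 0,  v_rel·d = 54 > 0  ⇒  inside

inside=yes margin=2630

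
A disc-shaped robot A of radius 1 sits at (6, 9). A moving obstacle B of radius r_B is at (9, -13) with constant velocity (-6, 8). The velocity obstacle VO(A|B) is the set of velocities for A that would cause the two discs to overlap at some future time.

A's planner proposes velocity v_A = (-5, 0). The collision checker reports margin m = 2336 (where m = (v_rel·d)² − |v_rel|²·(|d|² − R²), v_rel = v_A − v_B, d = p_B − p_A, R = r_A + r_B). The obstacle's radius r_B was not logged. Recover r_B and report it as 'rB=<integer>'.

m = 2336
d = (3, -22);  v_rel = (1, -8),  |v_rel|² = 65
v_rel×d = (1)·(-22) − (-8)·(3) = 2
since m = R²·65 − 2²:  R² = (4 + 2336) / 65 = 36
R = √36 = 6  ⇒  r_B = 6 − 1 = 5

rB=5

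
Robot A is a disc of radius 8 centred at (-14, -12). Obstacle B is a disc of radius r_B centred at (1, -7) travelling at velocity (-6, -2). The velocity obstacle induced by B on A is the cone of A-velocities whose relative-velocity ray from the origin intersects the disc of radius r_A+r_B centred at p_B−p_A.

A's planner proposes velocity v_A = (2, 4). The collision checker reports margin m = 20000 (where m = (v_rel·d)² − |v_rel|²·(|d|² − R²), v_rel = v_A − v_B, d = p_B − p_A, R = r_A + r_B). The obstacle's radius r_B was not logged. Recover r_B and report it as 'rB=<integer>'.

m = 20000
d = (15, 5);  v_rel = (8, 6),  |v_rel|² = 100
v_rel×d = (8)·(5) − (6)·(15) = -50
since m = R²·100 − (-50)²:  R² = (2500 + 20000) / 100 = 225
R = √225 = 15  ⇒  r_B = 15 − 8 = 7

rB=7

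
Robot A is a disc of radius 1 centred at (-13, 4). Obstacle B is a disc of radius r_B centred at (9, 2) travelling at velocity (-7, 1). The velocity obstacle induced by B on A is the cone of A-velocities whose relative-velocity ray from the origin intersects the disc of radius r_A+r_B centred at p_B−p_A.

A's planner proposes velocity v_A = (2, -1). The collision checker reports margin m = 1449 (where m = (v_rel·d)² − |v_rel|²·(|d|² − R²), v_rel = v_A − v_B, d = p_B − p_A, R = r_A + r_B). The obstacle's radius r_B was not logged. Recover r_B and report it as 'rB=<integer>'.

m = 1449
d = (22, -2);  v_rel = (9, -2),  |v_rel|² = 85
v_rel×d = (9)·(-2) − (-2)·(22) = 26
since m = R²·85 − 26²:  R² = (676 + 1449) / 85 = 25
R = √25 = 5  ⇒  r_B = 5 − 1 = 4

rB=4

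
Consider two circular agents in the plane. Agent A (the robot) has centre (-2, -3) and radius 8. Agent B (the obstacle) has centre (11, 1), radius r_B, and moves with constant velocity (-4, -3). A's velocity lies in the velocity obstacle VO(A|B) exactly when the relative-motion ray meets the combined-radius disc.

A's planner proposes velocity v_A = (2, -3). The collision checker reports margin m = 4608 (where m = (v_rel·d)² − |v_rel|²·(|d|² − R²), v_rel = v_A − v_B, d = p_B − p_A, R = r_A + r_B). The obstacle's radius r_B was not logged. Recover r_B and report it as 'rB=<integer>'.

m = 4608
d = (13, 4);  v_rel = (6, 0),  |v_rel|² = 36
v_rel×d = (6)·(4) − (0)·(13) = 24
since m = R²·36 − 24²:  R² = (576 + 4608) / 36 = 144
R = √144 = 12  ⇒  r_B = 12 − 8 = 4

rB=4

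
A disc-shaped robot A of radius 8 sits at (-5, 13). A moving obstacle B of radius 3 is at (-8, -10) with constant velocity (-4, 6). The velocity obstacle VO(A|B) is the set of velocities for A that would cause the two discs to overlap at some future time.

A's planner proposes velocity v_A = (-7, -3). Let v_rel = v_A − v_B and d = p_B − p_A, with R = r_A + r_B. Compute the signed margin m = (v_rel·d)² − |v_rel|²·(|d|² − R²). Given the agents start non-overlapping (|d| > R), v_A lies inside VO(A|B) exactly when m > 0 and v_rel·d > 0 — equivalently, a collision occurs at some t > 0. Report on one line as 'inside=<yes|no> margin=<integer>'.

d = (-3, -23),  |d|² = 538;  R = 8+3 = 11,  c = 538−11² = 417
v_rel = (-3, -9),  |v_rel|² = 90;  v_rel·d = (-3)·(-3) + (-9)·(-23) = 216
90·t² − 432·t + 417 = 0  ⇒  m = 216² − 90·417 = 9126
m = 9126 > 0,  v_rel·d = 216 > 0  ⇒  inside

inside=yes margin=9126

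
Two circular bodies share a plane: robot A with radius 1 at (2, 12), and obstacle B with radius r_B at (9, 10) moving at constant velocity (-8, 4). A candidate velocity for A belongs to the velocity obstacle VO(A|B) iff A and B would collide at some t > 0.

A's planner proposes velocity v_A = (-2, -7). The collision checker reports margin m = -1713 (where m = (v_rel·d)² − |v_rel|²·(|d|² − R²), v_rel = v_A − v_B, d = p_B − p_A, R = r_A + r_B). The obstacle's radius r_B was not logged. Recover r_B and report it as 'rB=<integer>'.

m = -1713
d = (7, -2);  v_rel = (6, -11),  |v_rel|² = 157
v_rel×d = (6)·(-2) − (-11)·(7) = 65
since m = R²·157 − 65²:  R² = (4225 + -1713) / 157 = 16
R = √16 = 4  ⇒  r_B = 4 − 1 = 3

rB=3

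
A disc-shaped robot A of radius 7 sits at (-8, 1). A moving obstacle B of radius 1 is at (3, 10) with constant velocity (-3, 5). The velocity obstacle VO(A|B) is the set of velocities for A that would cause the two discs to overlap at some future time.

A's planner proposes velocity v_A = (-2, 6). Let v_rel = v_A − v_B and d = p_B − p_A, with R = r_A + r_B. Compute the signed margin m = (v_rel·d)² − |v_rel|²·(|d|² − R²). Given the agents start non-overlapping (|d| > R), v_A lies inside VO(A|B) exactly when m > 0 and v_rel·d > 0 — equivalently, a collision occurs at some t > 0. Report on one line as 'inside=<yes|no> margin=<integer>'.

d = (11, 9),  |d|² = 202;  R = 7+1 = 8,  c = 202−8² = 138
v_rel = (1, 1),  |v_rel|² = 2;  v_rel·d = (1)·(11) + (1)·(9) = 20
2·t² − 40·t + 138 = 0  ⇒  m = 20² − 2·138 = 124
m = 124 > 0,  v_rel·d = 20 > 0  ⇒  inside

inside=yes margin=124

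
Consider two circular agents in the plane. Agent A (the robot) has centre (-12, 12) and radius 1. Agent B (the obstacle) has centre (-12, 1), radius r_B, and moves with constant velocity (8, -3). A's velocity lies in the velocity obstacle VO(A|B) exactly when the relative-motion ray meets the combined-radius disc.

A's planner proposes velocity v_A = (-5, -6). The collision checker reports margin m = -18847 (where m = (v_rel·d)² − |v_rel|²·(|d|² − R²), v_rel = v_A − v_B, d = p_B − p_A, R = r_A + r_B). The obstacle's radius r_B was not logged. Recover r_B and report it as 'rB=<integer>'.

m = -18847
d = (0, -11);  v_rel = (-13, -3),  |v_rel|² = 178
v_rel×d = (-13)·(-11) − (-3)·(0) = 143
since m = R²·178 − 143²:  R² = (20449 + -18847) / 178 = 9
R = √9 = 3  ⇒  r_B = 3 − 1 = 2

rB=2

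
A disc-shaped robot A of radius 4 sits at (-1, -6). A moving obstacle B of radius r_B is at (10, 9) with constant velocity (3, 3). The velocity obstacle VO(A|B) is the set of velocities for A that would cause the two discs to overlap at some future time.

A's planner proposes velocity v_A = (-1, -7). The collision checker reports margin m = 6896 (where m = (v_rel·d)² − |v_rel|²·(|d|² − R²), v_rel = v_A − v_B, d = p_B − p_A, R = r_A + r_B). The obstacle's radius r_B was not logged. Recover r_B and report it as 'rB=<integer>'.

m = 6896
d = (11, 15);  v_rel = (-4, -10),  |v_rel|² = 116
v_rel×d = (-4)·(15) − (-10)·(11) = 50
since m = R²·116 − 50²:  R² = (2500 + 6896) / 116 = 81
R = √81 = 9  ⇒  r_B = 9 − 4 = 5

rB=5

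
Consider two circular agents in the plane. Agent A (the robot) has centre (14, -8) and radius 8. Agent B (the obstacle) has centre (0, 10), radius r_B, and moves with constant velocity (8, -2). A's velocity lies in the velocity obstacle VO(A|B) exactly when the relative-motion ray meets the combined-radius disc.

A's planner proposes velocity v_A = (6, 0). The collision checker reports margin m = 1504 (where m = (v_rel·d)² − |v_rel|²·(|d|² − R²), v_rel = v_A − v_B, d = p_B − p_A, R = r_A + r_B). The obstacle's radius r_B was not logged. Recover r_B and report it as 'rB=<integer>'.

m = 1504
d = (-14, 18);  v_rel = (-2, 2),  |v_rel|² = 8
v_rel×d = (-2)·(18) − (2)·(-14) = -8
since m = R²·8 − (-8)²:  R² = (64 + 1504) / 8 = 196
R = √196 = 14  ⇒  r_B = 14 − 8 = 6

rB=6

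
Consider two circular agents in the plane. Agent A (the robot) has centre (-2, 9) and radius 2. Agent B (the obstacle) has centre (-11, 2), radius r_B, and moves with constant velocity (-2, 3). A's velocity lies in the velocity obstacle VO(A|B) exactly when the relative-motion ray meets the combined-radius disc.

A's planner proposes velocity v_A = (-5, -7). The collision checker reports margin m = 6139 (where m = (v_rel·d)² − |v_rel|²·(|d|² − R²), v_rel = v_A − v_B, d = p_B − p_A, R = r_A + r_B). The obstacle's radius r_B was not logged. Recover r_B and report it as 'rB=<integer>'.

m = 6139
d = (-9, -7);  v_rel = (-3, -10),  |v_rel|² = 109
v_rel×d = (-3)·(-7) − (-10)·(-9) = -69
since m = R²·109 − (-69)²:  R² = (4761 + 6139) / 109 = 100
R = √100 = 10  ⇒  r_B = 10 − 2 = 8

rB=8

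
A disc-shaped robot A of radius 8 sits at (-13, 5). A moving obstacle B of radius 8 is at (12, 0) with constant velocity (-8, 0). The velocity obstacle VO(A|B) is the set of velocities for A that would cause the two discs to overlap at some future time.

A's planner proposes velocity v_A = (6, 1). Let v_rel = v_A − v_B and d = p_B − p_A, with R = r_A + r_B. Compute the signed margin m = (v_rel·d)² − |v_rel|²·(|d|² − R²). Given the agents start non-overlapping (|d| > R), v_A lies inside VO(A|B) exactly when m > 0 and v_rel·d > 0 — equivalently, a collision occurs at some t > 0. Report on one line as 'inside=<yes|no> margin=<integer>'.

d = (25, -5),  |d|² = 650;  R = 8+8 = 16,  c = 650−16² = 394
v_rel = (14, 1),  |v_rel|² = 197;  v_rel·d = (14)·(25) + (1)·(-5) = 345
197·t² − 690·t + 394 = 0  ⇒  m = 345² − 197·394 = 41407
m = 41407 > 0,  v_rel·d = 345 > 0  ⇒  inside

inside=yes margin=41407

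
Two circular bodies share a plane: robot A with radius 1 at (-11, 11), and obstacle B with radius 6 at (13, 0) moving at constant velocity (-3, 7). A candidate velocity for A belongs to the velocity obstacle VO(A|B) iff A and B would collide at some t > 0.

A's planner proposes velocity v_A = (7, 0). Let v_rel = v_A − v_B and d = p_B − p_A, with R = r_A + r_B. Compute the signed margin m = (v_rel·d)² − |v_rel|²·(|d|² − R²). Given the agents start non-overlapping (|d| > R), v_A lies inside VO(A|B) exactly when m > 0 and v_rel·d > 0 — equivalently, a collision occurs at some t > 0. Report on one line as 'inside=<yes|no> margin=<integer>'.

d = (24, -11),  |d|² = 697;  R = 1+6 = 7,  c = 697−7² = 648
v_rel = (10, -7),  |v_rel|² = 149;  v_rel·d = (10)·(24) + (-7)·(-11) = 317
149·t² − 634·t + 648 = 0  ⇒  m = 317² − 149·648 = 3937
m = 3937 > 0,  v_rel·d = 317 > 0  ⇒  inside

inside=yes margin=3937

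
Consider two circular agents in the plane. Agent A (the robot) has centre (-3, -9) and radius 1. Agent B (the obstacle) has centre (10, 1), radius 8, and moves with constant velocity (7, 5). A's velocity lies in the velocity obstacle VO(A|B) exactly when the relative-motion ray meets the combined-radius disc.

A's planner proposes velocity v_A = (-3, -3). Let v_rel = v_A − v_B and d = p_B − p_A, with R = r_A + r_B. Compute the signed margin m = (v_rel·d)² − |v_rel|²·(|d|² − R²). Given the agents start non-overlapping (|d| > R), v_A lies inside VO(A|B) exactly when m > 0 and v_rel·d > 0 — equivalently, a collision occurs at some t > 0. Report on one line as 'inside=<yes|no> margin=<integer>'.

d = (13, 10),  |d|² = 269;  R = 1+8 = 9,  c = 269−9² = 188
v_rel = (-10, -8),  |v_rel|² = 164;  v_rel·d = (-10)·(13) + (-8)·(10) = -210
164·t² + 420·t + 188 = 0  ⇒  m = (-210)² − 164·188 = 13268
m = 13268 > 0,  v_rel·d = -210 < 0  ⇒  outside

inside=no margin=13268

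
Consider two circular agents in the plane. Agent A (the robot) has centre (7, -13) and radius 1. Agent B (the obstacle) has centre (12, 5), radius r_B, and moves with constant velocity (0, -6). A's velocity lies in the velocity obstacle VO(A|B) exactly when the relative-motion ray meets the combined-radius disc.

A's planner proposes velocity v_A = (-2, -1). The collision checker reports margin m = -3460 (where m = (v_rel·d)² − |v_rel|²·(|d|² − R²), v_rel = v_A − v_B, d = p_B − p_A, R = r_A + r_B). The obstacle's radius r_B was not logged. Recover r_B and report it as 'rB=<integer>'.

m = -3460
d = (5, 18);  v_rel = (-2, 5),  |v_rel|² = 29
v_rel×d = (-2)·(18) − (5)·(5) = -61
since m = R²·29 − (-61)²:  R² = (3721 + -3460) / 29 = 9
R = √9 = 3  ⇒  r_B = 3 − 1 = 2

rB=2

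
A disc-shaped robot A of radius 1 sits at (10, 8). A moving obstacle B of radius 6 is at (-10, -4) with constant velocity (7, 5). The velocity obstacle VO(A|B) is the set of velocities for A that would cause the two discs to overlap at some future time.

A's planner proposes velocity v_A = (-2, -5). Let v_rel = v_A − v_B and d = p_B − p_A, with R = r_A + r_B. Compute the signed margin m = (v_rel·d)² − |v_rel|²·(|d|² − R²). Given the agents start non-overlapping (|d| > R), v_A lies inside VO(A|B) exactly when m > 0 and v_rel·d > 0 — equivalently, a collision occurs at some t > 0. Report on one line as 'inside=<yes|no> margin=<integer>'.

d = (-20, -12),  |d|² = 544;  R = 1+6 = 7,  c = 544−7² = 495
v_rel = (-9, -10),  |v_rel|² = 181;  v_rel·d = (-9)·(-20) + (-10)·(-12) = 300
181·t² − 600·t + 495 = 0  ⇒  m = 300² − 181·495 = 405
m = 405 > 0,  v_rel·d = 300 > 0  ⇒  inside

inside=yes margin=405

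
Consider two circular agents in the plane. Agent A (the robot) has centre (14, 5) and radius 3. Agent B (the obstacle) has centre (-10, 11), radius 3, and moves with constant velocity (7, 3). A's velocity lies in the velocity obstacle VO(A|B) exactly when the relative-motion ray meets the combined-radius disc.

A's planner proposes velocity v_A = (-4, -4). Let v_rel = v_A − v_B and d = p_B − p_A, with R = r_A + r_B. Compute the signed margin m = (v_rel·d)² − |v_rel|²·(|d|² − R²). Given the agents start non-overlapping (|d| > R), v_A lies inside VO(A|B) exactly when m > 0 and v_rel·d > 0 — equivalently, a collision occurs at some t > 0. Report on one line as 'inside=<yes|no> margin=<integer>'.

d = (-24, 6),  |d|² = 612;  R = 3+3 = 6,  c = 612−6² = 576
v_rel = (-11, -7),  |v_rel|² = 170;  v_rel·d = (-11)·(-24) + (-7)·(6) = 222
170·t² − 444·t + 576 = 0  ⇒  m = 222² − 170·576 = -48636
m = -48636 < 0,  v_rel·d = 222 > 0  ⇒  outside

inside=no margin=-48636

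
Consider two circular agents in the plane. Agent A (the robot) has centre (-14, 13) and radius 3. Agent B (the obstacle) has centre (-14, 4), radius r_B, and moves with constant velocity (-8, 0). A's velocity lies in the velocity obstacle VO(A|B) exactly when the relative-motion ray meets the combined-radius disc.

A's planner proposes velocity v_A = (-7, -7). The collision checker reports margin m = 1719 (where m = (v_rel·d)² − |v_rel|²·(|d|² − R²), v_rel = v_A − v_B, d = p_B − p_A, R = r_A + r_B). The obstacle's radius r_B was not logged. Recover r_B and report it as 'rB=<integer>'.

m = 1719
d = (0, -9);  v_rel = (1, -7),  |v_rel|² = 50
v_rel×d = (1)·(-9) − (-7)·(0) = -9
since m = R²·50 − (-9)²:  R² = (81 + 1719) / 50 = 36
R = √36 = 6  ⇒  r_B = 6 − 3 = 3

rB=3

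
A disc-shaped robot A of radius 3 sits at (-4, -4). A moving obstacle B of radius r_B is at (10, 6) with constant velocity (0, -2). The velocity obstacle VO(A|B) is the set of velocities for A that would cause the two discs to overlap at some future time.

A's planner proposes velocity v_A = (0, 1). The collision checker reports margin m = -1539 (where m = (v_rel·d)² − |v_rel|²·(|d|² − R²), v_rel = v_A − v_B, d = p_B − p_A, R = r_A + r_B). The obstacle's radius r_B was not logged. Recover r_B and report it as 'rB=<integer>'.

m = -1539
d = (14, 10);  v_rel = (0, 3),  |v_rel|² = 9
v_rel×d = (0)·(10) − (3)·(14) = -42
since m = R²·9 − (-42)²:  R² = (1764 + -1539) / 9 = 25
R = √25 = 5  ⇒  r_B = 5 − 3 = 2

rB=2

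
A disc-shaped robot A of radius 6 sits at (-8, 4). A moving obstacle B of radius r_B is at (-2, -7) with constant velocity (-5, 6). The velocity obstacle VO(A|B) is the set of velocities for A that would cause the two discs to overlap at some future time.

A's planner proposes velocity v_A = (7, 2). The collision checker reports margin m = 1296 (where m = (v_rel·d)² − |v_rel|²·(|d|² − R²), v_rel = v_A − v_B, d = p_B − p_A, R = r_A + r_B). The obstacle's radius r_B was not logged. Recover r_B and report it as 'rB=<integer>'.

m = 1296
d = (6, -11);  v_rel = (12, -4),  |v_rel|² = 160
v_rel×d = (12)·(-11) − (-4)·(6) = -108
since m = R²·160 − (-108)²:  R² = (11664 + 1296) / 160 = 81
R = √81 = 9  ⇒  r_B = 9 − 6 = 3

rB=3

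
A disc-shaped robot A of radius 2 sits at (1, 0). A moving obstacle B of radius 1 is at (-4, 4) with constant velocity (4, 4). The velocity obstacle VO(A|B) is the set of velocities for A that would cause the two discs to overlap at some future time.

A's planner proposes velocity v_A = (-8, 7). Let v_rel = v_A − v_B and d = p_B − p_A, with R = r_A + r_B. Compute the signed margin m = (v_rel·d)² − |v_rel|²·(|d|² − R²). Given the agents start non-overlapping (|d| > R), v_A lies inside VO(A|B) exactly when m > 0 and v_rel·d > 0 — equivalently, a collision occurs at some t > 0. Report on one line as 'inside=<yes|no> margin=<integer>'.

d = (-5, 4),  |d|² = 41;  R = 2+1 = 3,  c = 41−3² = 32
v_rel = (-12, 3),  |v_rel|² = 153;  v_rel·d = (-12)·(-5) + (3)·(4) = 72
153·t² − 144·t + 32 = 0  ⇒  m = 72² − 153·32 = 288
m = 288 > 0,  v_rel·d = 72 > 0  ⇒  inside

inside=yes margin=288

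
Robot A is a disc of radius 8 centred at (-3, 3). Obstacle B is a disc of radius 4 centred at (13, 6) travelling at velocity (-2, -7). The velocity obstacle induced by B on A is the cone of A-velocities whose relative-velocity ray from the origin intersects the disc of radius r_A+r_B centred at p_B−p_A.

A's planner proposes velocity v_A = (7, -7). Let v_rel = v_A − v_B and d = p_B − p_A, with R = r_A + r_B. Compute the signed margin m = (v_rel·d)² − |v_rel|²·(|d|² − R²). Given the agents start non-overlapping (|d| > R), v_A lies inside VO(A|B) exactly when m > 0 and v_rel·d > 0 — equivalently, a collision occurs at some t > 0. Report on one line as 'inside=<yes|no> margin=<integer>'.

d = (16, 3),  |d|² = 265;  R = 8+4 = 12,  c = 265−12² = 121
v_rel = (9, 0),  |v_rel|² = 81;  v_rel·d = (9)·(16) + (0)·(3) = 144
81·t² − 288·t + 121 = 0  ⇒  m = 144² − 81·121 = 10935
m = 10935 > 0,  v_rel·d = 144 > 0  ⇒  inside

inside=yes margin=10935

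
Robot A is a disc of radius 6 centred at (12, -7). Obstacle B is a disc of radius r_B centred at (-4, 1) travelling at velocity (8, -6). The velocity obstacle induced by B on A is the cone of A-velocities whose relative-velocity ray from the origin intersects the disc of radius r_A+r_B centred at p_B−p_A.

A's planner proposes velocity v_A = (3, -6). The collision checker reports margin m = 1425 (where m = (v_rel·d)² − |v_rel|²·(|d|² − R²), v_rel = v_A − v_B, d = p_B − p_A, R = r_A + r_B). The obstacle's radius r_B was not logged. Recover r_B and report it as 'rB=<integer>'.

m = 1425
d = (-16, 8);  v_rel = (-5, 0),  |v_rel|² = 25
v_rel×d = (-5)·(8) − (0)·(-16) = -40
since m = R²·25 − (-40)²:  R² = (1600 + 1425) / 25 = 121
R = √121 = 11  ⇒  r_B = 11 − 6 = 5

rB=5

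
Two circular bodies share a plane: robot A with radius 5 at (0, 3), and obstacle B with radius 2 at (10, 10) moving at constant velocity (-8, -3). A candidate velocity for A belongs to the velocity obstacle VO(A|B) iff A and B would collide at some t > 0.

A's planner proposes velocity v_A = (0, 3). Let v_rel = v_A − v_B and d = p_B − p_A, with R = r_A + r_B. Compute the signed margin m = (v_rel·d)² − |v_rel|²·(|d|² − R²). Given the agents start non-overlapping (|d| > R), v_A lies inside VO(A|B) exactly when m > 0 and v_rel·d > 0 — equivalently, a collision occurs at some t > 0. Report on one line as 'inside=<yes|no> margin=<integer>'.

d = (10, 7),  |d|² = 149;  R = 5+2 = 7,  c = 149−7² = 100
v_rel = (8, 6),  |v_rel|² = 100;  v_rel·d = (8)·(10) + (6)·(7) = 122
100·t² − 244·t + 100 = 0  ⇒  m = 122² − 100·100 = 4884
m = 4884 > 0,  v_rel·d = 122 > 0  ⇒  inside

inside=yes margin=4884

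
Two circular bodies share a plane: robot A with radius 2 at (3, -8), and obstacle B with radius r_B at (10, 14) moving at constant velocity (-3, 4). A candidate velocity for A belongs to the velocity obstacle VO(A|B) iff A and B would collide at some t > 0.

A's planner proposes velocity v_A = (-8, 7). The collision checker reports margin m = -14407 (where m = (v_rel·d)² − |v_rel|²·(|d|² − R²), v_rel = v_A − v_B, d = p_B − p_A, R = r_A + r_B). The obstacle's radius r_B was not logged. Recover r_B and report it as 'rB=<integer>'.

m = -14407
d = (7, 22);  v_rel = (-5, 3),  |v_rel|² = 34
v_rel×d = (-5)·(22) − (3)·(7) = -131
since m = R²·34 − (-131)²:  R² = (17161 + -14407) / 34 = 81
R = √81 = 9  ⇒  r_B = 9 − 2 = 7

rB=7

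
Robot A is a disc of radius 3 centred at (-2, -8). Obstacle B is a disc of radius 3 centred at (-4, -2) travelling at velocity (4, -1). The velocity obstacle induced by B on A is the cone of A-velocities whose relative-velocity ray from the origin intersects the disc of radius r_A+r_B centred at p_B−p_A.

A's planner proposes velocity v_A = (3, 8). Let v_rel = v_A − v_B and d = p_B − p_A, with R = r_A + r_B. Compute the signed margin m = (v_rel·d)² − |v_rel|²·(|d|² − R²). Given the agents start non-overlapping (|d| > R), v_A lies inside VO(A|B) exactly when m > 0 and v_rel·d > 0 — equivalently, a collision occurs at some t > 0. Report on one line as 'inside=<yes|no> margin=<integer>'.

d = (-2, 6),  |d|² = 40;  R = 3+3 = 6,  c = 40−6² = 4
v_rel = (-1, 9),  |v_rel|² = 82;  v_rel·d = (-1)·(-2) + (9)·(6) = 56
82·t² − 112·t + 4 = 0  ⇒  m = 56² − 82·4 = 2808
m = 2808 > 0,  v_rel·d = 56 > 0  ⇒  inside

inside=yes margin=2808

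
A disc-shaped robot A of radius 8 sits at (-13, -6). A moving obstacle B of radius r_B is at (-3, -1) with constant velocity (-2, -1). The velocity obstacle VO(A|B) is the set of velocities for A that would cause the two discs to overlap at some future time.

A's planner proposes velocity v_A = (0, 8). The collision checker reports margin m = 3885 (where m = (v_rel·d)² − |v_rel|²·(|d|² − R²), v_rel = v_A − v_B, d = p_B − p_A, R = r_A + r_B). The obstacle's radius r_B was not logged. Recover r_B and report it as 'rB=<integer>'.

m = 3885
d = (10, 5);  v_rel = (2, 9),  |v_rel|² = 85
v_rel×d = (2)·(5) − (9)·(10) = -80
since m = R²·85 − (-80)²:  R² = (6400 + 3885) / 85 = 121
R = √121 = 11  ⇒  r_B = 11 − 8 = 3

rB=3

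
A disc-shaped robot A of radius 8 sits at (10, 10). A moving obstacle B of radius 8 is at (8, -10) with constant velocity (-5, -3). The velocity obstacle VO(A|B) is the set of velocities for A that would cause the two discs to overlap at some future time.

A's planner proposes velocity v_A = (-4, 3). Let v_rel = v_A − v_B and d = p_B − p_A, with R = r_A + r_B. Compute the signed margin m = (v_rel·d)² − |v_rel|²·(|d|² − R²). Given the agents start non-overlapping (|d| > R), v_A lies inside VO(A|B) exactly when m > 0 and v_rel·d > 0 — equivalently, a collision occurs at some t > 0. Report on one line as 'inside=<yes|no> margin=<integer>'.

d = (-2, -20),  |d|² = 404;  R = 8+8 = 16,  c = 404−16² = 148
v_rel = (1, 6),  |v_rel|² = 37;  v_rel·d = (1)·(-2) + (6)·(-20) = -122
37·t² + 244·t + 148 = 0  ⇒  m = (-122)² − 37·148 = 9408
m = 9408 > 0,  v_rel·d = -122 < 0  ⇒  outside

inside=no margin=9408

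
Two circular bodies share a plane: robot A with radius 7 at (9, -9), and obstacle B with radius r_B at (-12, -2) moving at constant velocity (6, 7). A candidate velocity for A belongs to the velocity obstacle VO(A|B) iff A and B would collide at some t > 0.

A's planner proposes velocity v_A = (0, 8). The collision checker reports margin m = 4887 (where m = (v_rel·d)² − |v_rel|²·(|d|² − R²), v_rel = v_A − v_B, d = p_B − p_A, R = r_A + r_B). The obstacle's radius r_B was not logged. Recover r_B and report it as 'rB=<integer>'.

m = 4887
d = (-21, 7);  v_rel = (-6, 1),  |v_rel|² = 37
v_rel×d = (-6)·(7) − (1)·(-21) = -21
since m = R²·37 − (-21)²:  R² = (441 + 4887) / 37 = 144
R = √144 = 12  ⇒  r_B = 12 − 7 = 5

rB=5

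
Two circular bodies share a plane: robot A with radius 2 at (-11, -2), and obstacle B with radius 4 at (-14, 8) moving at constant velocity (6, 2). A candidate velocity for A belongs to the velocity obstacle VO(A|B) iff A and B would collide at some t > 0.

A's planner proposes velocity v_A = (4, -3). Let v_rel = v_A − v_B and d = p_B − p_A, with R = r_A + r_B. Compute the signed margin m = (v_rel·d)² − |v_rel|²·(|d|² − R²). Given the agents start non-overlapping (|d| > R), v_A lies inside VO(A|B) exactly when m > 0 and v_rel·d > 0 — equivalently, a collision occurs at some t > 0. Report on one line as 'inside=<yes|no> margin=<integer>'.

d = (-3, 10),  |d|² = 109;  R = 2+4 = 6,  c = 109−6² = 73
v_rel = (-2, -5),  |v_rel|² = 29;  v_rel·d = (-2)·(-3) + (-5)·(10) = -44
29·t² + 88·t + 73 = 0  ⇒  m = (-44)² − 29·73 = -181
m = -181 < 0,  v_rel·d = -44 < 0  ⇒  outside

inside=no margin=-181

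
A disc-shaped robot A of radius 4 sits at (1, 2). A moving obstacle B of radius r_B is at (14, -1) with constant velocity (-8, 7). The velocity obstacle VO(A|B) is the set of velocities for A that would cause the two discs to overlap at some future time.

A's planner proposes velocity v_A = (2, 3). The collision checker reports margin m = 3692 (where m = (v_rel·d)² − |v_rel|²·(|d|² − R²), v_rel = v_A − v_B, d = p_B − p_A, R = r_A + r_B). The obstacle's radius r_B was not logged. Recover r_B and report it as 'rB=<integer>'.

m = 3692
d = (13, -3);  v_rel = (10, -4),  |v_rel|² = 116
v_rel×d = (10)·(-3) − (-4)·(13) = 22
since m = R²·116 − 22²:  R² = (484 + 3692) / 116 = 36
R = √36 = 6  ⇒  r_B = 6 − 4 = 2

rB=2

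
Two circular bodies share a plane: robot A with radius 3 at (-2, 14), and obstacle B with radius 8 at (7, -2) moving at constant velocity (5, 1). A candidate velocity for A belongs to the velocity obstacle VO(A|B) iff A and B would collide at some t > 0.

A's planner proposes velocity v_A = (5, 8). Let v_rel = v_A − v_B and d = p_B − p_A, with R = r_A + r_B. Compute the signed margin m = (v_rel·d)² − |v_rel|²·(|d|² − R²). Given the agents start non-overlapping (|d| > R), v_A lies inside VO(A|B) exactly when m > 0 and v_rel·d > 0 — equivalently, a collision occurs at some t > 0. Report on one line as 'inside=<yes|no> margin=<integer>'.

d = (9, -16),  |d|² = 337;  R = 3+8 = 11,  c = 337−11² = 216
v_rel = (0, 7),  |v_rel|² = 49;  v_rel·d = (0)·(9) + (7)·(-16) = -112
49·t² + 224·t + 216 = 0  ⇒  m = (-112)² − 49·216 = 1960
m = 1960 > 0,  v_rel·d = -112 < 0  ⇒  outside

inside=no margin=1960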